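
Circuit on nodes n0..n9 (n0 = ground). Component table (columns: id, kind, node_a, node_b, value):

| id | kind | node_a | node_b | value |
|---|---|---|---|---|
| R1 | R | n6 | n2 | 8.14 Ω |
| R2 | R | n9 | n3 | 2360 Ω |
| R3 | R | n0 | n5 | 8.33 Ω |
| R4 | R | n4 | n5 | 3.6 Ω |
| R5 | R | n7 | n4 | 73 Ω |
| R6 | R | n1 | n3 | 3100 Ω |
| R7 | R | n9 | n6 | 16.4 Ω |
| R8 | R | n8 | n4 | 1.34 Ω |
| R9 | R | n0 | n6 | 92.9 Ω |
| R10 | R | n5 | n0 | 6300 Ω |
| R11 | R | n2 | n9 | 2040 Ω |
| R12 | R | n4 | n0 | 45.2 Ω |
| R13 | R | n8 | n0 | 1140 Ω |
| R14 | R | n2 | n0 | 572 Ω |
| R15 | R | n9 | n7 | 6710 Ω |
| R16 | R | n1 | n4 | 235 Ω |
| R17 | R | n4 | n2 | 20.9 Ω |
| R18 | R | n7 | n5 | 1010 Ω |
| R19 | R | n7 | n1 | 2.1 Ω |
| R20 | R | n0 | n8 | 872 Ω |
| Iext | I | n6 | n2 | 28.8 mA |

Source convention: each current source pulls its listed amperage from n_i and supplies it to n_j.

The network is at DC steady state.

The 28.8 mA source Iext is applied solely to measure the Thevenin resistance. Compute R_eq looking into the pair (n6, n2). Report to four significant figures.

R_eq = 7.588 Ω

Element admittances at DC:
  Y(R1) = 0.1229 S between n6,n2
  Y(R2) = 0.0004237 S between n9,n3
  Y(R3) = 0.1200 S between n0,n5
  Y(R4) = 0.2778 S between n4,n5
  Y(R5) = 0.01370 S between n7,n4
  Y(R6) = 0.0003226 S between n1,n3
  Y(R7) = 0.06098 S between n9,n6
  Y(R8) = 0.7463 S between n8,n4
  Y(R9) = 0.01076 S between n0,n6
  Y(R10) = 0.0001587 S between n5,n0
  Y(R11) = 0.0004902 S between n2,n9
  Y(R12) = 0.02212 S between n4,n0
  Y(R13) = 0.0008772 S between n8,n0
  Y(R14) = 0.001748 S between n2,n0
  Y(R15) = 0.0001490 S between n9,n7
  Y(R16) = 0.004255 S between n1,n4
  Y(R17) = 0.04785 S between n4,n2
  Y(R18) = 0.0009901 S between n7,n5
  Y(R19) = 0.4762 S between n7,n1
  Y(R20) = 0.001147 S between n0,n8
  Iext: injects 0.0288 A into n2 (from n6)
Assemble and solve the 9×9 MNA system:
  V(n1)=0.01234  V(n2)=0.05239  V(n3)=-0.08747  V(n4)=0.01570  V(n5)=0.01096  V(n6)=-0.1661  V(n7)=0.01238  V(n8)=0.01566  V(n9)=-0.1635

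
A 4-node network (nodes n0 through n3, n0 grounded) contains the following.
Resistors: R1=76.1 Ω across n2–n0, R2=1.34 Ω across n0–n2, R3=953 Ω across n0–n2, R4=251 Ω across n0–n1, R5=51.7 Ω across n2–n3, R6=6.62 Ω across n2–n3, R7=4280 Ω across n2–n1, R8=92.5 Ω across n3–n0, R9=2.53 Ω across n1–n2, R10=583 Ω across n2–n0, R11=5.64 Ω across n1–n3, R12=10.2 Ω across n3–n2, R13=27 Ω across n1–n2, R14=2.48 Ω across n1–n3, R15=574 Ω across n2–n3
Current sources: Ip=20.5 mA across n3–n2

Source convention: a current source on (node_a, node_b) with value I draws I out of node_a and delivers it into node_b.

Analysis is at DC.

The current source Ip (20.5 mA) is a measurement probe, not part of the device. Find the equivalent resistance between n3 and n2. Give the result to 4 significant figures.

R_eq = 1.887 Ω

MNA unknowns: 3 node voltages V₁..V_3
R1: Y=0.01314 on G[2,0]
R2: Y=0.7463 on G[0,2]
R3: Y=0.001049 on G[0,2]
R4: Y=0.003984 on G[0,1]
R5: Y=0.01934 on G[2,3]
R6: Y=0.1511 on G[2,3]
R7: Y=0.0002336 on G[2,1]
R8: Y=0.01081 on G[3,0]
R9: Y=0.3953 on G[1,2]
R10: Y=0.001715 on G[2,0]
R11: Y=0.1773 on G[1,3]
R12: Y=0.09804 on G[3,2]
R13: Y=0.03704 on G[1,2]
R14: Y=0.4032 on G[1,3]
R15: Y=0.001742 on G[2,3]
Ip: z[3]−=0.0205, z[2]+=0.0205
solve → V1=-0.02143, V2=0.0006515, V3=-0.03803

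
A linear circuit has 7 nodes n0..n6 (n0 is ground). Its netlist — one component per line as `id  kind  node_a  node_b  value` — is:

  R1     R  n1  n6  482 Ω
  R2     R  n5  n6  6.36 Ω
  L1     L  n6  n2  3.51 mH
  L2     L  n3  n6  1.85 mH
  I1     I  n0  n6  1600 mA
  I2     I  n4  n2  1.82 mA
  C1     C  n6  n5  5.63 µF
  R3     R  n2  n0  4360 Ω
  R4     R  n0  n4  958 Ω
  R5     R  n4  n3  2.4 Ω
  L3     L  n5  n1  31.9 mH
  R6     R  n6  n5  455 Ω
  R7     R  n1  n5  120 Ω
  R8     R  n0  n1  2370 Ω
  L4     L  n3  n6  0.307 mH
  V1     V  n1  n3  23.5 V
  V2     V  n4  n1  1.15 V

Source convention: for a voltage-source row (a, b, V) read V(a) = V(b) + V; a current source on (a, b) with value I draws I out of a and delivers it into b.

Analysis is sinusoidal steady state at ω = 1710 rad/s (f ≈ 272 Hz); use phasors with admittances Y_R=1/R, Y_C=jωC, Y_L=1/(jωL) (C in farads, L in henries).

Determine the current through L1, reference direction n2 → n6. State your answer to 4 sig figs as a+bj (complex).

MNA unknowns: 6 node voltages V₁..V_6 plus 2 source currents (V1, V2)
R1: Y=0.002075+0.000j on G[1,6]
R2: Y=0.1572+0.000j on G[5,6]
L1: Y=0.000-0.1666j on G[6,2]
L2: Y=0.000-0.3161j on G[3,6]
I1: z[0]−=1.6, z[6]+=1.6
I2: z[4]−=0.00182, z[2]+=0.00182
C1: Y=0.000+0.009627j on G[6,5]
R3: Y=0.0002294+0.000j on G[2,0]
R4: Y=0.001044+0.000j on G[0,4]
R5: Y=0.4167+0.000j on G[4,3]
L3: Y=0.000-0.01833j on G[5,1]
R6: Y=0.002198+0.000j on G[6,5]
R7: Y=0.008333+0.000j on G[1,5]
R8: Y=0.0004219+0.000j on G[0,1]
L4: Y=0.000-1.905j on G[3,6]
V1: row V1−V3=23.5, i_V1 at 1,3
V2: row V4−V1=1.15, i_V2 at 4,1
solve → V1=946.3+0.06959j, V2=923.0-0.4448j, V3=922.8+0.06959j, V4=947.5+0.06959j, V5=924.2-1.708j, V6=923.0+0.8149j
aux → i_V1=-11.93+0.3921j, i_V2=-11.26-7.265e-05j

-0.2099+0.0001020j A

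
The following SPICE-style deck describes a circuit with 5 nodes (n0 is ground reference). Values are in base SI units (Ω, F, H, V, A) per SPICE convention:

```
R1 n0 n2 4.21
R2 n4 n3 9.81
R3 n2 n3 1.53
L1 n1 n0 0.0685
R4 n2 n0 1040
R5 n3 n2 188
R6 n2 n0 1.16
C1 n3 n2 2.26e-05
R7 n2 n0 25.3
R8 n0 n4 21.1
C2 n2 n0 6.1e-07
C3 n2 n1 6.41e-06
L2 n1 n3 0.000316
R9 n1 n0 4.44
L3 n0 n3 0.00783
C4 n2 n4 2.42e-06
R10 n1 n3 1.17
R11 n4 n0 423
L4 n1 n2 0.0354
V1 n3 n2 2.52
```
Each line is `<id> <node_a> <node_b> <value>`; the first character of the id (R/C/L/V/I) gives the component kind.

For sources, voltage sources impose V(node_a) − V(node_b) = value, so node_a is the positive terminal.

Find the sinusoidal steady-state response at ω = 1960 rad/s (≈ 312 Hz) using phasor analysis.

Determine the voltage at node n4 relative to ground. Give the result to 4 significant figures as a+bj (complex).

1.387+0.03779j V

MNA unknowns: 4 node voltages V₁..V_4 plus 1 source current (V1)
R1: Y=0.2375+0.000j on G[0,2]
R2: Y=0.1019+0.000j on G[4,3]
R3: Y=0.6536+0.000j on G[2,3]
L1: Y=0.000-0.007448j on G[1,0]
R4: Y=0.0009615+0.000j on G[2,0]
R5: Y=0.005319+0.000j on G[3,2]
R6: Y=0.8621+0.000j on G[2,0]
C1: Y=0.000+0.04430j on G[3,2]
R7: Y=0.03953+0.000j on G[2,0]
R8: Y=0.04739+0.000j on G[0,4]
C2: Y=0.000+0.001196j on G[2,0]
C3: Y=0.000+0.01256j on G[2,1]
L2: Y=0.000-1.615j on G[1,3]
R9: Y=0.2252+0.000j on G[1,0]
L3: Y=0.000-0.06516j on G[0,3]
C4: Y=0.000+0.004743j on G[2,4]
R10: Y=0.8547+0.000j on G[1,3]
R11: Y=0.002364+0.000j on G[4,0]
L4: Y=0.000-0.01441j on G[1,2]
V1: row V3−V2=2.52, i_V1 at 3,2
solve → V1=1.941-0.06097j, V2=-0.4515+0.1418j, V3=2.068+0.1418j, V4=1.387+0.03779j
aux → i_V1=-2.176+0.04517j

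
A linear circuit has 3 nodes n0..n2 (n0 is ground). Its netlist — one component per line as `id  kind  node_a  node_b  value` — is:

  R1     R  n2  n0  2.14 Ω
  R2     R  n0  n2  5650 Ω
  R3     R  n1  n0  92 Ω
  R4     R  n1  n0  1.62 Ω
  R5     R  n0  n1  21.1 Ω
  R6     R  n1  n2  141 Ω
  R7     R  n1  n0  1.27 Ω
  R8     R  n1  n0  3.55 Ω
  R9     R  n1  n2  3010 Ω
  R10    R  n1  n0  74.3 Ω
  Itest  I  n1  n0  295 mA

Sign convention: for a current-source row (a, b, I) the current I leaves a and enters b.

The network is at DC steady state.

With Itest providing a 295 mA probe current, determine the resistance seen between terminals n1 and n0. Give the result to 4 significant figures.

Element admittances at DC:
  Y(R1) = 0.4673 S between n2,n0
  Y(R2) = 0.0001770 S between n0,n2
  Y(R3) = 0.01087 S between n1,n0
  Y(R4) = 0.6173 S between n1,n0
  Y(R5) = 0.04739 S between n0,n1
  Y(R6) = 0.007092 S between n1,n2
  Y(R7) = 0.7874 S between n1,n0
  Y(R8) = 0.2817 S between n1,n0
  Y(R9) = 0.0003322 S between n1,n2
  Y(R10) = 0.01346 S between n1,n0
  Itest: injects 0.295 A into n0 (from n1)
Assemble and solve the 2×2 MNA system:
  V(n1)=-0.1671  V(n2)=-0.002612

R_eq = 0.5664 Ω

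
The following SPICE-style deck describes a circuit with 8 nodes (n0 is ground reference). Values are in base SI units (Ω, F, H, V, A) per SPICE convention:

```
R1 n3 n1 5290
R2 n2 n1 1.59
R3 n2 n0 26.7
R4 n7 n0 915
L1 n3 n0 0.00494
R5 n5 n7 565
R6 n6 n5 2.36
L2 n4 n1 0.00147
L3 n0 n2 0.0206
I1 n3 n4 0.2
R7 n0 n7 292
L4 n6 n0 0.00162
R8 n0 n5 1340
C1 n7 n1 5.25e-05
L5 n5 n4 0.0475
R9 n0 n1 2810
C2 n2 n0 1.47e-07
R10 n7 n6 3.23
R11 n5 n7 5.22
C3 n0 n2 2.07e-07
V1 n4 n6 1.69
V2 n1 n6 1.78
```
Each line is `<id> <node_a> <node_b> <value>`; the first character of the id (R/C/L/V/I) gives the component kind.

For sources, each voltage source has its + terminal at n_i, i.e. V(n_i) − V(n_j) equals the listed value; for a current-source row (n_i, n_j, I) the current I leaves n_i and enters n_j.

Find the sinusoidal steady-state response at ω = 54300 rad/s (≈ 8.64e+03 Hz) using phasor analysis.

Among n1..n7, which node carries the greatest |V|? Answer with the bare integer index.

Element admittances at ω=54300 rad/s:
  Y(R1) = 0.0001890+0.000j S between n3,n1
  Y(R2) = 0.6289+0.000j S between n2,n1
  Y(R3) = 0.03745+0.000j S between n2,n0
  Y(R4) = 0.001093+0.000j S between n7,n0
  Y(L1) = 0.000-0.003728j S between n3,n0
  Y(R5) = 0.001770+0.000j S between n5,n7
  Y(R6) = 0.4237+0.000j S between n6,n5
  Y(L2) = 0.000-0.01253j S between n4,n1
  Y(L3) = 0.000-0.0008940j S between n0,n2
  I1: injects 0.2 A into n4 (from n3)
  Y(R7) = 0.003425+0.000j S between n0,n7
  Y(L4) = 0.000-0.01137j S between n6,n0
  Y(R8) = 0.0007463+0.000j S between n0,n5
  Y(C1) = 0.000+2.851j S between n7,n1
  Y(L5) = 0.000-0.0003877j S between n5,n4
  Y(R9) = 0.0003559+0.000j S between n0,n1
  Y(C2) = 0.000+0.007982j S between n2,n0
  Y(R10) = 0.3096+0.000j S between n7,n6
  Y(R11) = 0.1916+0.000j S between n5,n7
  Y(C3) = 0.000+0.01124j S between n0,n2
  V1: constraint V(n4)−V(n6) = 1.69
  V2: constraint V(n1)−V(n6) = 1.78
Assemble and solve the 9×9 MNA system:
  V(n1)=4.666-1.315j  V(n2)=4.366-1.361j  V(n3)=-2.635-53.28j  V(n4)=4.576-1.315j  V(n5)=3.426-1.227j  V(n6)=2.886-1.315j  V(n7)=4.624-1.037j
  i(V1)=0.2000-0.0006819j  i(V2)=-0.9823-0.1552j

3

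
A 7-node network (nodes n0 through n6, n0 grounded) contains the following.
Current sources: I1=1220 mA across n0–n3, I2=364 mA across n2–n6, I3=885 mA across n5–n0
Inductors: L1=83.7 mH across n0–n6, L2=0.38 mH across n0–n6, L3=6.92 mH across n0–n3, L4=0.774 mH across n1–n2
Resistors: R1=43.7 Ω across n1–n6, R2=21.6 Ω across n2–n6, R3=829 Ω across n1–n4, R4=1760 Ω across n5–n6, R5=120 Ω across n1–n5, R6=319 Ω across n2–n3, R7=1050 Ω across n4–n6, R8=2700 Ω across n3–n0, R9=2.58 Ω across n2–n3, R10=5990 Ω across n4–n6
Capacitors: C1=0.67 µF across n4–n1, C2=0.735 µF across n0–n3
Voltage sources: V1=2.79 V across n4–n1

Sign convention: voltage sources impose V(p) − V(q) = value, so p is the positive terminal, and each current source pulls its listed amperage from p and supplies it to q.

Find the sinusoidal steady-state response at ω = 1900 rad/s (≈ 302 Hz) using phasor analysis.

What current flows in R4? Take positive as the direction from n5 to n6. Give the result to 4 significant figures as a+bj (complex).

MNA unknowns: 6 node voltages V₁..V_6 plus 1 source current (V1)
I1: z[0]−=1.22, z[3]+=1.22
I2: z[2]−=0.364, z[6]+=0.364
L1: Y=0.000-0.006288j on G[0,6]
L2: Y=0.000-1.385j on G[0,6]
R1: Y=0.02288+0.000j on G[1,6]
L3: Y=0.000-0.07606j on G[0,3]
R2: Y=0.04630+0.000j on G[2,6]
C1: Y=0.000+0.001273j on G[4,1]
R3: Y=0.001206+0.000j on G[1,4]
C2: Y=0.000+0.001396j on G[0,3]
R4: Y=0.0005682+0.000j on G[5,6]
R5: Y=0.008333+0.000j on G[1,5]
R6: Y=0.003135+0.000j on G[2,3]
R7: Y=0.0009524+0.000j on G[4,6]
I3: z[5]−=0.885, z[0]+=0.885
R8: Y=0.0003704+0.000j on G[3,0]
L4: Y=0.000-0.6800j on G[1,2]
R9: Y=0.3876+0.000j on G[2,3]
R10: Y=0.0001669+0.000j on G[4,6]
V1: row V4−V1=2.79, i_V1 at 4,1
solve → V1=-1.679+0.5000j, V2=-1.692+1.664j, V3=1.073+1.868j, V4=1.111+0.5000j, V5=-101.0+0.4770j, V6=-0.05706+0.1403j
aux → i_V1=-0.004673-0.003954j

-0.05735+0.0001913j A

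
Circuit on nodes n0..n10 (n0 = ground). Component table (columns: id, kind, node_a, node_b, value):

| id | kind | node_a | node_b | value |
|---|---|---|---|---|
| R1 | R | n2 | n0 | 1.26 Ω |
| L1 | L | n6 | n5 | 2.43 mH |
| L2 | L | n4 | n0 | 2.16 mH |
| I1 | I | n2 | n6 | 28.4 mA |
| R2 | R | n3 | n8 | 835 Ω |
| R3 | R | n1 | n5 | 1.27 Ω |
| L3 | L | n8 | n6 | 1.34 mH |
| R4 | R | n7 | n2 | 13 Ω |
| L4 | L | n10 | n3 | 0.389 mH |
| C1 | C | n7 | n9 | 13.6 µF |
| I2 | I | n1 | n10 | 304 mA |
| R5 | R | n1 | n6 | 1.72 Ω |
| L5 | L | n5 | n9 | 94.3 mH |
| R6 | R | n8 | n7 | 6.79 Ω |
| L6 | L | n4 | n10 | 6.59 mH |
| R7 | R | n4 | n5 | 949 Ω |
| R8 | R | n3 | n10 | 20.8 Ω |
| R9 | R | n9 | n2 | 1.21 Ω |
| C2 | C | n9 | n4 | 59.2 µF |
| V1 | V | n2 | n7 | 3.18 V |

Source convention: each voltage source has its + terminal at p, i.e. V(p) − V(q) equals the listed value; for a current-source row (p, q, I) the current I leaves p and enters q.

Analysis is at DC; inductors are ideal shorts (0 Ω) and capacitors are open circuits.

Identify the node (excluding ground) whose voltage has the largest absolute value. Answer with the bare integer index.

7

Element admittances at DC:
  Y(R1) = 0.7937 S between n2,n0
  L1: short n6↔n5 (DC inductor)
  L2: short n4↔n0 (DC inductor)
  I1: injects 0.0284 A into n6 (from n2)
  Y(R2) = 0.001198 S between n3,n8
  Y(R3) = 0.7874 S between n1,n5
  L3: short n8↔n6 (DC inductor)
  Y(R4) = 0.07692 S between n7,n2
  L4: short n10↔n3 (DC inductor)
  Y(C1) = 0.000 S between n7,n9
  I2: injects 0.304 A into n10 (from n1)
  Y(R5) = 0.5814 S between n1,n6
  L5: short n5↔n9 (DC inductor)
  Y(R6) = 0.1473 S between n8,n7
  L6: short n4↔n10 (DC inductor)
  Y(R7) = 0.001054 S between n4,n5
  Y(R8) = 0.04808 S between n3,n10
  Y(R9) = 0.8264 S between n9,n2
  Y(C2) = 0.000 S between n9,n4
  V1: constraint V(n2)−V(n7) = 3.18
Assemble and solve the 17×17 MNA system:
  V(n1)=-1.363  V(n2)=-0.3798  V(n3)=0.000  V(n4)=0.000  V(n5)=-1.141  V(n6)=-1.141  V(n7)=-3.560  V(n8)=-1.141  V(n9)=-1.141  V(n10)=0.000
  i(L1)=-0.4556  i(L2)=0.3014  i(L3)=-0.3548  i(L4)=0.001367  i(L5)=-0.6292  i(L6)=-0.3026  i(V1)=-0.6008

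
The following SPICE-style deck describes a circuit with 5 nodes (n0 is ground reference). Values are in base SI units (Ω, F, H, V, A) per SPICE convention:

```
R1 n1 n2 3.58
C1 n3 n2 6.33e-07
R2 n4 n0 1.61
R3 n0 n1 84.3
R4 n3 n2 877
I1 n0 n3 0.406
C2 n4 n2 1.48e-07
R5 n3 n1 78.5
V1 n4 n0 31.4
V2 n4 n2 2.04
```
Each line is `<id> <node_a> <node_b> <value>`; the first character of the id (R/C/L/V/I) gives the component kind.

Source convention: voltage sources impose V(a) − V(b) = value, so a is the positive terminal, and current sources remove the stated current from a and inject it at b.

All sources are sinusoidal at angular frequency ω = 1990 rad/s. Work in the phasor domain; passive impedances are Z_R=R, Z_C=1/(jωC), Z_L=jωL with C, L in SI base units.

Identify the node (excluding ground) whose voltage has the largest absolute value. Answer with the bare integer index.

3

MNA unknowns: 4 node voltages V₁..V_4 plus 2 source currents (V1, V2)
R1: Y=0.2793+0.000j on G[1,2]
C1: Y=0.000+0.001260j on G[3,2]
R2: Y=0.6211+0.000j on G[4,0]
R3: Y=0.01186+0.000j on G[0,1]
R4: Y=0.001140+0.000j on G[3,2]
I1: z[0]−=0.406, z[3]+=0.406
C2: Y=0.000+0.0002945j on G[4,2]
R5: Y=0.01274+0.000j on G[3,1]
V1: row V4−V0=31.4, i_V1 at 4,0
V2: row V4−V2=2.04, i_V2 at 4,2
solve → V1=29.43-0.1150j, V2=29.36+0.000j, V3=58.43-2.744j, V4=31.40+0.000j
aux → i_V1=-19.45+0.001364j, i_V2=-0.05686-0.001965j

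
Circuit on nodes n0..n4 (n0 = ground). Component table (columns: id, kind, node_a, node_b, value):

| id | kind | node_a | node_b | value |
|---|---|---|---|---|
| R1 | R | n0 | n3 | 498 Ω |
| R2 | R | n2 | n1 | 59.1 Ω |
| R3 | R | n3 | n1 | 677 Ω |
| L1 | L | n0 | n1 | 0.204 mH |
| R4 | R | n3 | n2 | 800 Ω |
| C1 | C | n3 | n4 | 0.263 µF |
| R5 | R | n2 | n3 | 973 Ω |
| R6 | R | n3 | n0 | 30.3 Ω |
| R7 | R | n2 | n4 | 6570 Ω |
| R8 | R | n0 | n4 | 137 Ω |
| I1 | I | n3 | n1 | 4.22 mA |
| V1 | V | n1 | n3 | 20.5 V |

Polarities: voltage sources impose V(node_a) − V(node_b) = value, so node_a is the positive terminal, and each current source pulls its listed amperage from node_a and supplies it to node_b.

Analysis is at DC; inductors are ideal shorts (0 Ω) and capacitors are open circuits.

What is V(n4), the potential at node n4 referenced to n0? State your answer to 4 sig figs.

Element admittances at DC:
  Y(R1) = 0.002008 S between n0,n3
  Y(R2) = 0.01692 S between n2,n1
  Y(R3) = 0.001477 S between n3,n1
  L1: short n0↔n1 (DC inductor)
  Y(R4) = 0.001250 S between n3,n2
  Y(C1) = 0.000 S between n3,n4
  Y(R5) = 0.001028 S between n2,n3
  Y(R6) = 0.03300 S between n3,n0
  Y(R7) = 0.0001522 S between n2,n4
  Y(R8) = 0.007299 S between n0,n4
  I1: injects 0.00422 A into n1 (from n3)
  V1: constraint V(n1)−V(n3) = 20.5
Assemble and solve the 6×6 MNA system:
  V(n1)=0.000  V(n2)=-2.413  V(n3)=-20.50  V(n4)=-0.04930
  i(L1)=-0.7181  i(V1)=-0.7850

-0.04930 V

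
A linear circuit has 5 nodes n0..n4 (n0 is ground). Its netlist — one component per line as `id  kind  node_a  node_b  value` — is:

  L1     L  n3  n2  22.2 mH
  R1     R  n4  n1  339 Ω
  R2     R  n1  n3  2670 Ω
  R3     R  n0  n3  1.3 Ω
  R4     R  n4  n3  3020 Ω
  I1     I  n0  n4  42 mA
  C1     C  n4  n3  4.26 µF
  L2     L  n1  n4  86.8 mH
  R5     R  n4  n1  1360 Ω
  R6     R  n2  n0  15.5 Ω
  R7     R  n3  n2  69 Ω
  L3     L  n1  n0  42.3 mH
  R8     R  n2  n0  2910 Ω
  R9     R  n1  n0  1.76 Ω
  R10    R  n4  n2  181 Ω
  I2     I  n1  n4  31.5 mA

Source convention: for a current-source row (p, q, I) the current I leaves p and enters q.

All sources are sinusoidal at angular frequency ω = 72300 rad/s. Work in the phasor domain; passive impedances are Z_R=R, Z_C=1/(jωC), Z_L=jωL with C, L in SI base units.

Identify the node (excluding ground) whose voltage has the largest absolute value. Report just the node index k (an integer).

MNA unknowns: 4 node voltages V₁..V_4
L1: Y=0.000-0.0006230j on G[3,2]
R1: Y=0.002950+0.000j on G[4,1]
R2: Y=0.0003745+0.000j on G[1,3]
R3: Y=0.7692+0.000j on G[0,3]
R4: Y=0.0003311+0.000j on G[4,3]
I1: z[0]−=0.042, z[4]+=0.042
C1: Y=0.000+0.3080j on G[4,3]
L2: Y=0.000-0.0001593j on G[1,4]
R5: Y=0.0007353+0.000j on G[4,1]
R6: Y=0.06452+0.000j on G[2,0]
R7: Y=0.01449+0.000j on G[3,2]
L3: Y=0.000-0.0003270j on G[1,0]
R8: Y=0.0003436+0.000j on G[2,0]
R9: Y=0.5682+0.000j on G[1,0]
R10: Y=0.005525+0.000j on G[4,2]
I2: z[1]−=0.0315, z[4]+=0.0315
solve → V1=-0.05441-0.001574j, V2=0.02249-0.01527j, V3=0.09289+0.002427j, V4=0.09990-0.2331j

4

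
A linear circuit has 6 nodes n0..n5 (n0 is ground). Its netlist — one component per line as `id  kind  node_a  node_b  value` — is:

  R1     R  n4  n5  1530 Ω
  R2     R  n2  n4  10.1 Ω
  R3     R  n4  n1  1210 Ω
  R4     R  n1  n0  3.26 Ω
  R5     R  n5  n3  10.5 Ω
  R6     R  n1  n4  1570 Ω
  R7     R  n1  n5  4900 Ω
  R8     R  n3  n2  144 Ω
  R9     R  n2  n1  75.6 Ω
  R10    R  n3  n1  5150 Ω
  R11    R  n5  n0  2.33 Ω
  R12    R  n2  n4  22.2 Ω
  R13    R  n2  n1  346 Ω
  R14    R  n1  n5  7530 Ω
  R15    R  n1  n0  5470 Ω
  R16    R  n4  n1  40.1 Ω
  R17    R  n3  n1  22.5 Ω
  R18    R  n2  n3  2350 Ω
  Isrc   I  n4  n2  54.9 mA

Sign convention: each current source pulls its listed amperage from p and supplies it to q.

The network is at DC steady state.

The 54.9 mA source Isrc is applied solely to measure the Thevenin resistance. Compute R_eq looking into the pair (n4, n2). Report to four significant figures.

Apply KCL at each of the 5 non-ground nodes and solve the resulting linear system.
Node n1: branches {R3, R4, R6, R7, R9, R10, R13, R14, R15, R16, R17} → V_1 = -0.002179
Node n2: branches {R2, R8, R9, R12, R13, R18, Isrc} → V_2 = 0.1874
Node n3: branches {R5, R8, R10, R17, R18} → V_3 = 0.009726
Node n4: branches {R1, R2, R3, R6, R12, R16, Isrc} → V_4 = -0.1634
Node n5: branches {R1, R5, R7, R11, R14} → V_5 = 0.001558

R_eq = 6.390 Ω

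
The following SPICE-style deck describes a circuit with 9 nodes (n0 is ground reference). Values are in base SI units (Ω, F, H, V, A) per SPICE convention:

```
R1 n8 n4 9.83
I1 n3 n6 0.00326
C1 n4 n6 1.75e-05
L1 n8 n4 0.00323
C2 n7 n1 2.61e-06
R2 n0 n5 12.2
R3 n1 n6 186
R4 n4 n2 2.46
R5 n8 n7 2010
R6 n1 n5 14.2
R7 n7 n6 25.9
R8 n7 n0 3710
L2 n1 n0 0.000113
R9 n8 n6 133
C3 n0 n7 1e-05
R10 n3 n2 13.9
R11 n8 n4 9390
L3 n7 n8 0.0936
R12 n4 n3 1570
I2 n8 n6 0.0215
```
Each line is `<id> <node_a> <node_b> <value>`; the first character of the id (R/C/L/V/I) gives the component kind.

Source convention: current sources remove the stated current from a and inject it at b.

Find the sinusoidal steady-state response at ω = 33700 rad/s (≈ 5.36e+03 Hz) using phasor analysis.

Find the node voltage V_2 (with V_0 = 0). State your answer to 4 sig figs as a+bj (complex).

-0.006230+0.03779j V

Apply KCL at each of the 8 non-ground nodes and solve the resulting linear system.
Node n1: branches {C2, R3, R6, L2} → V_1 = 4.246e-05+3.662e-05j
Node n2: branches {R4, R10} → V_2 = -0.006230+0.03779j
Node n3: branches {I1, R10, R12} → V_3 = -0.05108+0.03779j
Node n4: branches {R1, C1, L1, R4, R11, R12} → V_4 = 0.001707+0.03779j
Node n5: branches {R2, R6} → V_5 = 1.962e-05+1.692e-05j
Node n6: branches {I1, C1, R3, R7, R9, I2} → V_6 = 0.002077-0.001558j
Node n7: branches {C2, R5, R7, R8, C3, L3} → V_7 = 2.894e-05+3.333e-05j
Node n8: branches {R1, L1, R5, R9, R11, L3, I2} → V_8 = -0.1924+0.01814j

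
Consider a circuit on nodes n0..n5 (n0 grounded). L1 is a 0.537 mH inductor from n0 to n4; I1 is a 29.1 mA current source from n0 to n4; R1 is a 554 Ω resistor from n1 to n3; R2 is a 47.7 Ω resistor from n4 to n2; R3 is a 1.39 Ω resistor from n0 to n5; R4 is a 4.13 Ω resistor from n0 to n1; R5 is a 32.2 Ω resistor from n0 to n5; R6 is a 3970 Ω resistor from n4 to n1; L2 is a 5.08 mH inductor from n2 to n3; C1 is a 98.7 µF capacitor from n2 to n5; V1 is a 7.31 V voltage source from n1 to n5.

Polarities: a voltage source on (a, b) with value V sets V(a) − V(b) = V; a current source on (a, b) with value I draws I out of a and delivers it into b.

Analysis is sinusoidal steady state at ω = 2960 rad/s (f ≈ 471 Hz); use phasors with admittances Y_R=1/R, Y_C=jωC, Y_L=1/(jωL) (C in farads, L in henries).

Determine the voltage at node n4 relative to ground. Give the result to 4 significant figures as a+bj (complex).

Element admittances at ω=2960 rad/s:
  Y(L1) = 0.000-0.6291j S between n0,n4
  I1: injects 0.0291 A into n4 (from n0)
  Y(R1) = 0.001805+0.000j S between n1,n3
  Y(R2) = 0.02096+0.000j S between n4,n2
  Y(R3) = 0.7194+0.000j S between n0,n5
  Y(R4) = 0.2421+0.000j S between n0,n1
  Y(R5) = 0.03106+0.000j S between n0,n5
  Y(R6) = 0.0002519+0.000j S between n4,n1
  Y(L2) = 0.000-0.06650j S between n2,n3
  Y(C1) = 0.000+0.2922j S between n2,n5
  V1: constraint V(n1)−V(n5) = 7.31
Assemble and solve the 6×6 MNA system:
  V(n1)=5.562+0.003317j  V(n2)=-1.737-0.1668j  V(n3)=-1.736+0.03132j  V(n4)=0.005233-0.009566j  V(n5)=-1.748+0.003317j
  i(V1)=-1.361-0.0007558j

0.005233-0.009566j V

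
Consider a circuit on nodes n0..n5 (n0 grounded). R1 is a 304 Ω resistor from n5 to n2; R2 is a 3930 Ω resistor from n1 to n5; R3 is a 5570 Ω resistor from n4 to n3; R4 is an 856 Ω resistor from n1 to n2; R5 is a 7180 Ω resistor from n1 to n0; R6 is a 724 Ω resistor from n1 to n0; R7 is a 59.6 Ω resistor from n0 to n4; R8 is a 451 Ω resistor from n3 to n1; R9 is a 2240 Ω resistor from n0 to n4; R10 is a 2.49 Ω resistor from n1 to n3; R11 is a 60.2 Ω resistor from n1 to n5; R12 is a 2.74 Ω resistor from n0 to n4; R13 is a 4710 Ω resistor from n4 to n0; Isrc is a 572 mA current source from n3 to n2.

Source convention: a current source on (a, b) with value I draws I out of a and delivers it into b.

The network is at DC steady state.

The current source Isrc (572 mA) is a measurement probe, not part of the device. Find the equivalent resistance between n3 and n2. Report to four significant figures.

Apply KCL at each of the 5 non-ground nodes and solve the resulting linear system.
Node n1: branches {R2, R4, R5, R6, R8, R10, R11} → V_1 = 0.1495
Node n2: branches {R1, R4, Isrc} → V_2 = 146.0
Node n3: branches {R3, R8, R10, Isrc} → V_3 = -1.266
Node n4: branches {R3, R7, R9, R12, R13} → V_4 = -0.0005943
Node n5: branches {R1, R2, R11} → V_5 = 23.96

R_eq = 257.5 Ω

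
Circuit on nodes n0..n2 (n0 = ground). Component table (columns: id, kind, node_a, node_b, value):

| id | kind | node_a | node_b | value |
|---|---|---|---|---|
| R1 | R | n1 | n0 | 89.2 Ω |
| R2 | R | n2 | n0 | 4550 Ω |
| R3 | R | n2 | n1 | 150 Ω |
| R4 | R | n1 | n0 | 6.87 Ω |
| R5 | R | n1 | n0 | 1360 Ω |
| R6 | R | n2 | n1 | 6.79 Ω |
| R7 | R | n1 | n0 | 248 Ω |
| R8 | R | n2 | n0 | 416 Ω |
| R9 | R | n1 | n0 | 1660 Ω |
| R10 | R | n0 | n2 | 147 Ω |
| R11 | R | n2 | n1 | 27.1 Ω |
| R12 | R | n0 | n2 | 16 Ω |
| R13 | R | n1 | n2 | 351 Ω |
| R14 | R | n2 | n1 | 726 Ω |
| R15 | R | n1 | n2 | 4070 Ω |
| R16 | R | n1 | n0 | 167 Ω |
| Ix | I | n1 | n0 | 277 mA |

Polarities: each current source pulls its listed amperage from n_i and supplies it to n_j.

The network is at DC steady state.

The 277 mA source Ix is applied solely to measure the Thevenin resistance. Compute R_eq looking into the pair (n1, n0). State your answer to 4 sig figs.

MNA unknowns: 2 node voltages V₁..V_2
R1: Y=0.01121 on G[1,0]
R2: Y=0.0002198 on G[2,0]
R3: Y=0.006667 on G[2,1]
R4: Y=0.1456 on G[1,0]
R5: Y=0.0007353 on G[1,0]
R6: Y=0.1473 on G[2,1]
R7: Y=0.004032 on G[1,0]
R8: Y=0.002404 on G[2,0]
R9: Y=0.0006024 on G[1,0]
R10: Y=0.006803 on G[0,2]
R11: Y=0.03690 on G[2,1]
R12: Y=0.06250 on G[0,2]
R13: Y=0.002849 on G[1,2]
R14: Y=0.001377 on G[2,1]
R15: Y=0.0002457 on G[1,2]
R16: Y=0.005988 on G[1,0]
Ix: z[1]−=0.277, z[0]+=0.277
solve → V1=-1.255, V2=-0.9173

R_eq = 4.531 Ω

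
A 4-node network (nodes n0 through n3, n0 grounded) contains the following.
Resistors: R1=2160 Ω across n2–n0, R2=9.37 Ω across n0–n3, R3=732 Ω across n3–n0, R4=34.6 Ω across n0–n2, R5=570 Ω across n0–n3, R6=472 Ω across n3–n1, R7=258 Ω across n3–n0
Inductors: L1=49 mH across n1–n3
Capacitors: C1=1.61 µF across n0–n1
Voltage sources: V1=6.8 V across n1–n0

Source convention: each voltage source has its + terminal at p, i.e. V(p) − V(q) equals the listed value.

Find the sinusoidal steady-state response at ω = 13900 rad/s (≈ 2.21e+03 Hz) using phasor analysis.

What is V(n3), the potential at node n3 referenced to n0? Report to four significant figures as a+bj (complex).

Element admittances at ω=13900 rad/s:
  Y(R1) = 0.0004630+0.000j S between n2,n0
  Y(R2) = 0.1067+0.000j S between n0,n3
  Y(L1) = 0.000-0.001468j S between n1,n3
  Y(R3) = 0.001366+0.000j S between n3,n0
  Y(R4) = 0.02890+0.000j S between n0,n2
  Y(R5) = 0.001754+0.000j S between n0,n3
  Y(R6) = 0.002119+0.000j S between n3,n1
  Y(R7) = 0.003876+0.000j S between n3,n0
  Y(C1) = 0.000+0.02238j S between n0,n1
  V1: constraint V(n1)−V(n0) = 6.8
Assemble and solve the 4×4 MNA system:
  V(n1)=6.800+0.000j  V(n2)=0.000+0.000j  V(n3)=0.1254-0.08460j
  i(V1)=-0.01427-0.1426j

0.1254-0.08460j V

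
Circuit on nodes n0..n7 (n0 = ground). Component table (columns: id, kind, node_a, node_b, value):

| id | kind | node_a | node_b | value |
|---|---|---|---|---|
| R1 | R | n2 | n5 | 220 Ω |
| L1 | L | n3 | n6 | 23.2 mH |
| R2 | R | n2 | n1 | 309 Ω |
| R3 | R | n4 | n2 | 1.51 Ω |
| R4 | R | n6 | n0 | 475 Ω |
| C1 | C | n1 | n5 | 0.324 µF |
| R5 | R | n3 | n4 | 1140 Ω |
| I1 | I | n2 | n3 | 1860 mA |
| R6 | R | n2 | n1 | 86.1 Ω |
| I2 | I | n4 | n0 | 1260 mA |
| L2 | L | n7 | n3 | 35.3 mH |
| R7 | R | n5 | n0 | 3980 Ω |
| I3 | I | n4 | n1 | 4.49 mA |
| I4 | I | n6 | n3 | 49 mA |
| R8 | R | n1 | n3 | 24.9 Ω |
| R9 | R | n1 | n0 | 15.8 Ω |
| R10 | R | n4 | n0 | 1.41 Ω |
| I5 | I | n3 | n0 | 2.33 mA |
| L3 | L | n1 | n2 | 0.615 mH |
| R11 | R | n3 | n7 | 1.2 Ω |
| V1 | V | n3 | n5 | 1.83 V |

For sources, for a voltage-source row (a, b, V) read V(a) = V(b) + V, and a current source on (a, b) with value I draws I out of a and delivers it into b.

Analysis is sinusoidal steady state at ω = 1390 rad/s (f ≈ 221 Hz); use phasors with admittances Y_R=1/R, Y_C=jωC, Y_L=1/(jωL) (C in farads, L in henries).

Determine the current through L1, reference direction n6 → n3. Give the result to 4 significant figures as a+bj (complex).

Apply KCL at each of the 7 non-ground nodes and solve the resulting linear system.
Node n1: branches {R2, C1, R6, I3, R8, R9, L3} → V_1 = -1.687+1.225j
Node n2: branches {R1, R2, R3, I1, R6, L3} → V_2 = -1.771-0.2082j
Node n3: branches {L1, R5, I1, L2, I4, R8, I5, R11, V1} → V_3 = 37.33+0.8356j
Node n4: branches {R3, R5, I2, I3, R10} → V_4 = -1.752-0.09996j
Node n5: branches {R1, C1, R7, V1} → V_5 = 35.50+0.8356j
Node n6: branches {L1, R4, I4} → V_6 = 37.10-3.264j
Node n7: branches {L2, R11} → V_7 = 37.33+0.8356j
Source currents: i(V1)=0.1785+0.02170j

-0.1271+0.006871j A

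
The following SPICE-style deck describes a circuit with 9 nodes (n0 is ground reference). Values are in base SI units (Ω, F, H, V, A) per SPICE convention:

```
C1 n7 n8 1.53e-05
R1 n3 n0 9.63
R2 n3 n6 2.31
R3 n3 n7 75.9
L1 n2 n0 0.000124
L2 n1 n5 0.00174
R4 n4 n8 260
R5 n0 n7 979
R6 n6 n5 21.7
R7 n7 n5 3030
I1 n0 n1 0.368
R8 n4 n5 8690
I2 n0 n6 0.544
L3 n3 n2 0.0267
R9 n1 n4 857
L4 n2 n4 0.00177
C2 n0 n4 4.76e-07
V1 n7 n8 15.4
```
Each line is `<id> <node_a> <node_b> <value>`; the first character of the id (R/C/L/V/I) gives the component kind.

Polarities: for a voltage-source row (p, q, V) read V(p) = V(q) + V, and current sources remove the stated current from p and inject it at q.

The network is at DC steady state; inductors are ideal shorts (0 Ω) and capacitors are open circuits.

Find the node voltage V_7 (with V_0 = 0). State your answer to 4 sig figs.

3.399 V

Apply KCL at each of the 8 non-ground nodes and solve the resulting linear system.
Node n1: branches {L2, I1, R9} → V_1 = 9.742
Node n2: branches {L1, L3, L4} → V_2 = 0.000
Node n3: branches {R1, R2, R3, L3} → V_3 = 0.000
Node n4: branches {R4, R8, R9, L4, C2} → V_4 = 0.000
Node n5: branches {L2, R6, R7, R8} → V_5 = 9.742
Node n6: branches {R2, R6, I2} → V_6 = 2.073
Node n7: branches {C1, R3, R5, R7, V1} → V_7 = 3.399
Node n8: branches {C1, R4, V1} → V_8 = -12.00
Source currents: i(L1)=0.9085, i(L2)=0.3566, i(L3)=0.9422, i(L4)=0.03367, i(V1)=-0.04616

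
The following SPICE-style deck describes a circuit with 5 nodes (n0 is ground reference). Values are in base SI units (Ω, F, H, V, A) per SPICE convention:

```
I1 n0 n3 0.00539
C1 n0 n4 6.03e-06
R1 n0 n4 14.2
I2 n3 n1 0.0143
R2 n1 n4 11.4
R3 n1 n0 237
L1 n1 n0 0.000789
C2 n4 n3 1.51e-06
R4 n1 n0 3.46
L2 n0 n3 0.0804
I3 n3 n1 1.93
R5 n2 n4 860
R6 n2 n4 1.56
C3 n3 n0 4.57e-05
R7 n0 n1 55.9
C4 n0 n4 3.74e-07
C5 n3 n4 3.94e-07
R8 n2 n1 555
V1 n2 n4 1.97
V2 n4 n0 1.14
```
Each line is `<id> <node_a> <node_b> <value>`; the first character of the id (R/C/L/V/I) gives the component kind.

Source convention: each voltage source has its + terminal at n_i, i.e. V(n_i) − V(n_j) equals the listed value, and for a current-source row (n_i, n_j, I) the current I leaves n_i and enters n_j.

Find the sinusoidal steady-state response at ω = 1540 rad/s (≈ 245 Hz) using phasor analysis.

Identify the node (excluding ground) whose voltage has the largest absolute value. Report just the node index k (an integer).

Element admittances at ω=1540 rad/s:
  I1: injects 0.00539 A into n3 (from n0)
  Y(C1) = 0.000+0.009286j S between n0,n4
  Y(R1) = 0.07042+0.000j S between n0,n4
  I2: injects 0.0143 A into n1 (from n3)
  Y(R2) = 0.08772+0.000j S between n1,n4
  Y(R3) = 0.004219+0.000j S between n1,n0
  Y(L1) = 0.000-0.8230j S between n1,n0
  Y(C2) = 0.000+0.002325j S between n4,n3
  Y(R4) = 0.2890+0.000j S between n1,n0
  Y(L2) = 0.000-0.008077j S between n0,n3
  I3: injects 1.93 A into n1 (from n3)
  Y(R5) = 0.001163+0.000j S between n2,n4
  Y(R6) = 0.6410+0.000j S between n2,n4
  Y(C3) = 0.000+0.07038j S between n3,n0
  Y(R7) = 0.01789+0.000j S between n0,n1
  Y(C4) = 0.000+0.0005760j S between n0,n4
  Y(C5) = 0.000+0.0006068j S between n3,n4
  Y(R8) = 0.001802+0.000j S between n2,n1
  V1: constraint V(n2)−V(n4) = 1.97
  V2: constraint V(n4)−V(n0) = 1.14
Assemble and solve the 6×6 MNA system:
  V(n1)=0.9802+2.014j  V(n2)=3.110+0.000j  V(n3)=0.05124+29.72j  V(n4)=1.140+0.000j
  i(V1)=-1.269+0.003628j  i(V2)=-0.1853+0.1658j

3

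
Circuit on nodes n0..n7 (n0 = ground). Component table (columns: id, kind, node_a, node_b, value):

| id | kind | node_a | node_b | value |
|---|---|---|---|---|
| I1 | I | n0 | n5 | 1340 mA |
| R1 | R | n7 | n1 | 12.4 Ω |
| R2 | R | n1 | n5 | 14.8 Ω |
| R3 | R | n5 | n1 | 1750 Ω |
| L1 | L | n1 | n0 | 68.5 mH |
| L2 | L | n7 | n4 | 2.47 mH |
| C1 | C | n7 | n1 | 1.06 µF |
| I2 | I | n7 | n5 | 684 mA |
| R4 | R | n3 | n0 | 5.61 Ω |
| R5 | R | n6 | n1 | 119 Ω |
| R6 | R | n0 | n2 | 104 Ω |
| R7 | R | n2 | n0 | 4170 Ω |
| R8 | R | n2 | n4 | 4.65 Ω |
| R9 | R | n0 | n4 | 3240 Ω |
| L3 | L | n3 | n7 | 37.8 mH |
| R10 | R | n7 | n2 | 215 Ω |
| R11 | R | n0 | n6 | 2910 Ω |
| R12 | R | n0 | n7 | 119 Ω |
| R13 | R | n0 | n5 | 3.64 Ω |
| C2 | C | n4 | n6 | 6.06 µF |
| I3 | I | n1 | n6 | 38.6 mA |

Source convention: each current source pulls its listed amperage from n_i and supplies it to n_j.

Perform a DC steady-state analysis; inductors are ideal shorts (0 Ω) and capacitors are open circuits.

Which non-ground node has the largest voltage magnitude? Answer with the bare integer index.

MNA unknowns: 7 node voltages V₁..V_7 plus 3 source currents (L1, L2, L3)
I1: z[0]−=1.34, z[5]+=1.34
R1: Y=0.08065 on G[7,1]
R2: Y=0.06757 on G[1,5]
R3: Y=0.0005714 on G[5,1]
L1: row V1−V0=0, i_L1 at 1,0
L2: row V7−V4=0, i_L2 at 7,4
C1: Y=0.000 on G[7,1]
I2: z[7]−=0.684, z[5]+=0.684
R4: Y=0.1783 on G[3,0]
R5: Y=0.008403 on G[6,1]
R6: Y=0.009615 on G[0,2]
R7: Y=0.0002398 on G[2,0]
R8: Y=0.2151 on G[2,4]
R9: Y=0.0003086 on G[0,4]
L3: row V3−V7=0, i_L3 at 3,7
R10: Y=0.004651 on G[7,2]
R11: Y=0.0003436 on G[0,6]
R12: Y=0.008403 on G[0,7]
R13: Y=0.2747 on G[0,5]
C2: Y=0.000 on G[4,6]
I3: z[1]−=0.0386, z[6]+=0.0386
solve → V1=0.000, V2=-2.363, V3=-2.469, V4=-2.469, V5=5.903, V6=4.413, V7=-2.469
aux → i_L1=0.2016, i_L2=-0.02356, i_L3=0.4401

5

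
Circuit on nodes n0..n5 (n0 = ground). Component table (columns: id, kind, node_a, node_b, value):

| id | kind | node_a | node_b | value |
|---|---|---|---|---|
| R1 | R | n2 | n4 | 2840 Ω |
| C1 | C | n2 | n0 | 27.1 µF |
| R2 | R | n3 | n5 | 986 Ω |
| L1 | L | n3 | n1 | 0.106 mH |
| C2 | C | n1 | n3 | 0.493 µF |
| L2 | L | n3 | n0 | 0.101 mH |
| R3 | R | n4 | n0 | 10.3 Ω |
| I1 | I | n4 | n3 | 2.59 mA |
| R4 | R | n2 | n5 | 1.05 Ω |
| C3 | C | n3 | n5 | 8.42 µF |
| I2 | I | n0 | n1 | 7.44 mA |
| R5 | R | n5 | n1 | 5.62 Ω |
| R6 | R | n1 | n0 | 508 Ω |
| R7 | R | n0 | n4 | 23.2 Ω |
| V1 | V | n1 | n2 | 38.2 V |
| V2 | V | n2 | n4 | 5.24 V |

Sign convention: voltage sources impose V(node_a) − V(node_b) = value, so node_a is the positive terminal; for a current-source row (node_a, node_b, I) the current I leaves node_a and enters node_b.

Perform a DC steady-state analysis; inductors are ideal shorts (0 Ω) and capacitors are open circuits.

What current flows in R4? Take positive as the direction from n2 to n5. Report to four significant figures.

Element admittances at DC:
  Y(R1) = 0.0003521 S between n2,n4
  Y(C1) = 0.000 S between n2,n0
  Y(R2) = 0.001014 S between n3,n5
  L1: short n3↔n1 (DC inductor)
  Y(C2) = 0.000 S between n1,n3
  L2: short n3↔n0 (DC inductor)
  Y(R3) = 0.09709 S between n4,n0
  I1: injects 0.00259 A into n3 (from n4)
  Y(R4) = 0.9524 S between n2,n5
  Y(C3) = 0.000 S between n3,n5
  I2: injects 0.00744 A into n1 (from n0)
  Y(R5) = 0.1779 S between n5,n1
  Y(R6) = 0.001969 S between n1,n0
  Y(R7) = 0.04310 S between n0,n4
  V1: constraint V(n1)−V(n2) = 38.2
  V2: constraint V(n2)−V(n4) = 5.24
Assemble and solve the 9×9 MNA system:
  V(n1)=0.000  V(n2)=-38.20  V(n3)=0.000  V(n4)=-43.44  V(n5)=-32.16
  i(L1)=-6.127  i(L2)=6.097  i(V1)=-11.84  i(V2)=-6.089

-5.755 A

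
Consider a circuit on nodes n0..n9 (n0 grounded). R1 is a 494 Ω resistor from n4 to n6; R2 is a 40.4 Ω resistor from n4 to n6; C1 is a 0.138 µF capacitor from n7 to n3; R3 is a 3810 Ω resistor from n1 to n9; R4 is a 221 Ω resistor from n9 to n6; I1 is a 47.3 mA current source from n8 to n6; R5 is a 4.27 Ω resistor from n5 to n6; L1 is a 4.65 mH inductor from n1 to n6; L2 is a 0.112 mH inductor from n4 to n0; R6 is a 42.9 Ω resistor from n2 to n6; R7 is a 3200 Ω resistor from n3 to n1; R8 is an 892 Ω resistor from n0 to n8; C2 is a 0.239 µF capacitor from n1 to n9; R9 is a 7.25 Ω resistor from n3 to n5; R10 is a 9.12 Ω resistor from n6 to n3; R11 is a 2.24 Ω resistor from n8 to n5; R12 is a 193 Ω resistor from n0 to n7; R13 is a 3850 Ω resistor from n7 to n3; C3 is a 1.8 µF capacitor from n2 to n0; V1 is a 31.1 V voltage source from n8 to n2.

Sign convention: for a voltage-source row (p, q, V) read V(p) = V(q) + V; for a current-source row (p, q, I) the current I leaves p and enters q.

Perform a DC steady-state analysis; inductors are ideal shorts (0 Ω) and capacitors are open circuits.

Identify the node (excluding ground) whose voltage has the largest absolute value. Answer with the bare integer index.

2

MNA unknowns: 9 node voltages V₁..V_9 plus 3 source currents (L1, L2, V1)
R1: Y=0.002024 on G[4,6]
R2: Y=0.02475 on G[4,6]
C1: Y=0.000 on G[7,3]
R3: Y=0.0002625 on G[1,9]
R4: Y=0.004525 on G[9,6]
I1: z[8]−=0.0473, z[6]+=0.0473
R5: Y=0.2342 on G[5,6]
L1: row V1−V6=0, i_L1 at 1,6
L2: row V4−V0=0, i_L2 at 4,0
R6: Y=0.02331 on G[2,6]
R7: Y=0.0003125 on G[3,1]
R8: Y=0.001121 on G[0,8]
C2: Y=0.000 on G[1,9]
R9: Y=0.1379 on G[3,5]
R10: Y=0.1096 on G[6,3]
R11: Y=0.4464 on G[8,5]
R12: Y=0.005181 on G[0,7]
R13: Y=0.0002597 on G[7,3]
C3: Y=0.000 on G[2,0]
V1: row V8−V2=31.1, i_V1 at 8,2
solve → V1=-0.1434, V2=-27.89, V3=0.9780, V4=0.000, V5=1.874, V6=-0.1434, V7=0.04668, V8=3.208, V9=-0.1434
aux → i_L1=0.0003504, i_L2=-0.003839, i_V1=-0.6468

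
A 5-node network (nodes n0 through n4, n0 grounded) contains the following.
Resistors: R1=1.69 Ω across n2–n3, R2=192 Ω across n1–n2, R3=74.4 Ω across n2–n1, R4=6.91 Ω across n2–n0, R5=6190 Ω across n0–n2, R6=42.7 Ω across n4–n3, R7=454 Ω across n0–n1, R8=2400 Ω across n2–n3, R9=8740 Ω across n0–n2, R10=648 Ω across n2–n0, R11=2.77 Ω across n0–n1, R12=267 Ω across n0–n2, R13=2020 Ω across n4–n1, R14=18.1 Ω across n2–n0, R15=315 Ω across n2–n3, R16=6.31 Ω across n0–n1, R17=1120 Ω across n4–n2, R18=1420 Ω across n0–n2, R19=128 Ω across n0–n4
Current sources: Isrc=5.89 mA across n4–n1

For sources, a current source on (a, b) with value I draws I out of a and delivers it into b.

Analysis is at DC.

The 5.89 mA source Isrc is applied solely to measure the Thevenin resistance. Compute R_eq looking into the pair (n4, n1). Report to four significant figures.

MNA unknowns: 4 node voltages V₁..V_4
R1: Y=0.5917 on G[2,3]
R2: Y=0.005208 on G[1,2]
R3: Y=0.01344 on G[2,1]
R4: Y=0.1447 on G[2,0]
R5: Y=0.0001616 on G[0,2]
R6: Y=0.02342 on G[4,3]
R7: Y=0.002203 on G[0,1]
R8: Y=0.0004167 on G[2,3]
R9: Y=0.0001144 on G[0,2]
R10: Y=0.001543 on G[2,0]
R11: Y=0.3610 on G[0,1]
R12: Y=0.003745 on G[0,2]
R13: Y=0.0004950 on G[4,1]
R14: Y=0.05525 on G[2,0]
R15: Y=0.003175 on G[2,3]
R16: Y=0.1585 on G[0,1]
R17: Y=0.0008929 on G[4,2]
R18: Y=0.0007042 on G[0,2]
R19: Y=0.007812 on G[0,4]
Isrc: z[4]−=0.00589, z[1]+=0.00589
solve → V1=0.01009, V2=-0.01799, V3=-0.02483, V4=-0.1987

R_eq = 35.45 Ω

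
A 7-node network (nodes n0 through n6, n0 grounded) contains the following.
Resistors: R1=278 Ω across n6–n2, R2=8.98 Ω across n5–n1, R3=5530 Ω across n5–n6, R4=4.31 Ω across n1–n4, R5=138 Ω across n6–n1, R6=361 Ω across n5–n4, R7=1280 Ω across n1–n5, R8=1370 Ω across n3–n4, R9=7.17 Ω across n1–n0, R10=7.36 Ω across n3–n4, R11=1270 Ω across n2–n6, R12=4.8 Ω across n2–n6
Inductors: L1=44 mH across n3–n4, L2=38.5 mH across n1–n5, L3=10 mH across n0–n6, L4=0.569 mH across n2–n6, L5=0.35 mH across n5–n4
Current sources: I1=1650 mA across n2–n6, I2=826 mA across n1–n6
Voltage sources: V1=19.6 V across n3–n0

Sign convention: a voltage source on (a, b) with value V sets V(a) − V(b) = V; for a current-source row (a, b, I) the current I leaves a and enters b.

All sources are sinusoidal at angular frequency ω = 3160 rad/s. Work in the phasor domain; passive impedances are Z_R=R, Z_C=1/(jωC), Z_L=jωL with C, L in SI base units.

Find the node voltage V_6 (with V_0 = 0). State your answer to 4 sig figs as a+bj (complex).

5.956+25.81j V

MNA unknowns: 6 node voltages V₁..V_6 plus 1 source current (V1)
R1: Y=0.003597+0.000j on G[6,2]
R2: Y=0.1114+0.000j on G[5,1]
L1: Y=0.000-0.007192j on G[3,4]
R3: Y=0.0001808+0.000j on G[5,6]
R4: Y=0.2320+0.000j on G[1,4]
R5: Y=0.007246+0.000j on G[6,1]
L2: Y=0.000-0.008220j on G[1,5]
L3: Y=0.000-0.03165j on G[0,6]
I1: z[2]−=1.65, z[6]+=1.65
R6: Y=0.002770+0.000j on G[5,4]
R7: Y=0.0007813+0.000j on G[1,5]
R8: Y=0.0007299+0.000j on G[3,4]
R9: Y=0.1395+0.000j on G[1,0]
R10: Y=0.1359+0.000j on G[3,4]
R11: Y=0.0007874+0.000j on G[2,6]
R12: Y=0.2083+0.000j on G[2,6]
L4: Y=0.000-0.5562j on G[2,6]
I2: z[1]−=0.826, z[6]+=0.826
L5: Y=0.000-0.9042j on G[5,4]
V1: row V3−V0=19.6, i_V1 at 3,0
solve → V1=4.607+0.4467j, V2=4.966+23.22j, V3=19.60+0.000j, V4=8.898+0.3603j, V5=8.779-0.1520j, V6=5.956+25.81j
aux → i_V1=-1.459+0.1262j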